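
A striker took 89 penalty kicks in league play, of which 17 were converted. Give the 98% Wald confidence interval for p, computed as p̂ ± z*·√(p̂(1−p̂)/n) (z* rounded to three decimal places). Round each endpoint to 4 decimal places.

p̂ = 17/89 = 0.19101.
SE(p̂) = √(0.19101·0.80899/89) = 0.041668.
The 98% critical value is z* = 2.326.
Margin of error: 2.326 × 0.041668 = 0.09692.
Interval: 0.19101 ± 0.09692 → (0.0941, 0.2879).

(0.0941, 0.2879)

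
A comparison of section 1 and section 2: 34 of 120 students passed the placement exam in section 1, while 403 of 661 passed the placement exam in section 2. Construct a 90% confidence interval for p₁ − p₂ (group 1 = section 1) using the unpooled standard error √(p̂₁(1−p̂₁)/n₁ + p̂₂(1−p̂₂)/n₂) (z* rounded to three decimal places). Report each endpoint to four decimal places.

(-0.4009, -0.2518)

p̂₁ = 34/120 = 0.28333, p̂₂ = 403/661 = 0.60968; p̂₁ − p̂₂ = -0.32635.
SE = √(0.001692130 + 0.000360015) = √0.002052145 = 0.045301.
For 90% confidence, z* = 1.645. Margin = 1.645·0.045301 = 0.07452.
So the interval runs from -0.4009 to -0.2518.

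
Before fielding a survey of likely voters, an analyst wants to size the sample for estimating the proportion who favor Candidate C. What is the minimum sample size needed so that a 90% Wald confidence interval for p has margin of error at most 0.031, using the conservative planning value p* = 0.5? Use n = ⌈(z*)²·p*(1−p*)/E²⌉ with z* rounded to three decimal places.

The 90% critical value is z* = 1.645.
p*(1−p*) = 0.2500.
(z*)²·p*(1−p*)/E² = 2.706025·0.2500/0.000961 = 703.961.
Rounding up, n = 704.

n = 704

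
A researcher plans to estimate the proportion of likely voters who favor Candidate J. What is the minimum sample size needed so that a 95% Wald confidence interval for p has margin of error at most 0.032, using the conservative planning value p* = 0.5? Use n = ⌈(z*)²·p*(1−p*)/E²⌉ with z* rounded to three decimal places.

n = 938

For 95% confidence, z* = 1.960.
p*(1−p*) = 0.50·0.50 = 0.2500.
(z*)²·p*(1−p*)/E² = 3.841600·0.2500/0.001024 = 937.891.
⌈937.891⌉ = 938.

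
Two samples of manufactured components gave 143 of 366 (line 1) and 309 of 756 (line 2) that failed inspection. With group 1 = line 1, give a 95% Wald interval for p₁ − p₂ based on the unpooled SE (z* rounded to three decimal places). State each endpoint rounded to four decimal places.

(-0.0791, 0.0430)

p̂₁ = 143/366 = 0.39071, p̂₂ = 309/756 = 0.40873; p̂₁ − p̂₂ = -0.01802.
Unpooled SE = √(p̂₁(1−p̂₁)/n₁ + p̂₂(1−p̂₂)/n₂) = √(0.000650426 + 0.000319669) = 0.031146.
For 95% confidence, z* = 1.960. Margin of error = 0.06105.
Interval: -0.01802 ± 0.06105 → (-0.0791, 0.0430).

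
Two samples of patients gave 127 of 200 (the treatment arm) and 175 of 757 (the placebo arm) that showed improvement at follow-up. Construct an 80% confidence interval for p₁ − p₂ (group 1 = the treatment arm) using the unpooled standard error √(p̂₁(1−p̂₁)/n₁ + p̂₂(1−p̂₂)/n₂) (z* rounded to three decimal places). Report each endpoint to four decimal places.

p̂₁ = 0.63500, p̂₂ = 0.23118, so the observed difference is 0.40382.
SE = √(0.001158875 + 0.000234787) = √0.001393662 = 0.037332.
z* = 1.282 at the 80% level. Margin of error = 0.04786.
So the interval runs from 0.3560 to 0.4517.

(0.3560, 0.4517)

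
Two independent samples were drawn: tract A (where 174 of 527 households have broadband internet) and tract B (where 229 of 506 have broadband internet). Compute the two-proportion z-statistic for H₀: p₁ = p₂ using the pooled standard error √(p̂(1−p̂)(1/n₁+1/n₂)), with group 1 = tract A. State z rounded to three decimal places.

z = -4.032

Sample proportions: p̂₁ = 174/527 = 0.33017 and p̂₂ = 229/506 = 0.45257.
Pooled p̂ = (174+229)/(527+506) = 403/1033 = 0.39013.
SE = √[p̂(1−p̂)(1/n₁+1/n₂)] = √[0.39013·0.60987·(1/527+1/506)] ≈ 0.030359.
z = (p̂₁ − p̂₂)/SE = (0.33017 − 0.45257)/0.030359 = -0.12240/0.030359 = -4.032.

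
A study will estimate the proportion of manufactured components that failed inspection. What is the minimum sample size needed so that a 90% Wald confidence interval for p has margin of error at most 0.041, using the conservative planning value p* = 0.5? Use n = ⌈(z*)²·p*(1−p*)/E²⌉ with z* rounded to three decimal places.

n = 403

The 90% critical value is z* = 1.645.
p*(1−p*) = 0.50·0.50 = 0.2500.
(z*)²·p*(1−p*)/E² = 2.706025·0.2500/0.001681 = 402.443.
⌈402.443⌉ = 403.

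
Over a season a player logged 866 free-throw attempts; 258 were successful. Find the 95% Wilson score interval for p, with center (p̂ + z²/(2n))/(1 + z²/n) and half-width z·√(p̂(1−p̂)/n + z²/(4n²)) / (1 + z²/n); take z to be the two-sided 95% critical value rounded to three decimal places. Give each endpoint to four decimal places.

(0.2684, 0.3292)

p̂ = 258/866 = 0.29792; z = 1.960, so z² = 3.841600.
Denominator 1 + z²/n = 1 + 3.841600/866 = 1.004436.
Adjusted center: (0.29792 + z²/(2n))/1.004436 = 0.29881.
Radicand: p̂(1−p̂)/n + z²/(4n²) = 0.000241529 + 0.000001281 = 0.000242810.
Half-width = z·√(radicand)/denom = 1.960·0.015582/1.004436 = 0.03041.
So the interval runs from 0.2684 to 0.3292.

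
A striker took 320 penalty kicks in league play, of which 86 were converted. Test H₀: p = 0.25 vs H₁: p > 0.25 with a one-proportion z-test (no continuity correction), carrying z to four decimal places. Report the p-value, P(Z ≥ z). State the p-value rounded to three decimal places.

p-value = 0.219

Sample proportion p̂ = 86/320 = 0.26875.
SE₀ = √(0.25·0.75/320) = 0.024206.
z = (p̂ − p₀)/SE = (86/320 − 0.25)/0.024206 ≈ 0.7746.
From the standard normal, P(Z ≥ z) = 0.219.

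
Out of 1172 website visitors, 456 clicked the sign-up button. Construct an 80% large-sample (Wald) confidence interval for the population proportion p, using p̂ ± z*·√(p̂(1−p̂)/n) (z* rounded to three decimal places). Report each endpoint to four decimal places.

The sample proportion is 456/1172 = 0.38908.
SE = √(p̂(1−p̂)/n) = √(0.237696/1172) = 0.014241.
For 80% confidence, z* = 1.282.
Margin = 1.282·0.014241 = 0.01826.
Interval: 0.38908 ± 0.01826 → (0.3708, 0.4073).

(0.3708, 0.4073)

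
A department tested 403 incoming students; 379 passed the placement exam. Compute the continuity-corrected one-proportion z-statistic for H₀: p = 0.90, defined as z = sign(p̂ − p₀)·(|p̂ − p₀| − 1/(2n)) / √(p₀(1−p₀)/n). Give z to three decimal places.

p̂ = 379/403 = 0.94045. p̂ − p₀ = 0.040447.
1/(2n) = 0.001241.
Corrected numerator: |0.040447| − 0.001241 = 0.039206.
Null standard error: √(0.90·0.10/403) = √0.000223325 = 0.014944.
z = (+)0.039206/0.014944 = 2.624.

z = 2.624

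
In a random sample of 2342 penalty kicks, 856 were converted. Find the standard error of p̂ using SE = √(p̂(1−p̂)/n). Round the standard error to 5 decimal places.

The sample proportion is 856/2342 = 0.36550.
p̂(1−p̂) = 0.36550·0.63450 = 0.231910.
Dividing by n and taking the root: √0.000099022 = 0.00995.

SE = 0.00995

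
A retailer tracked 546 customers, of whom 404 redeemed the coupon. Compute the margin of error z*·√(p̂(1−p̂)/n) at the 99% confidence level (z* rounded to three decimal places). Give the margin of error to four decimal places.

ME = 0.0484

p̂ = 404/546 = 0.73993.
SE = √(p̂(1−p̂)/n) = √(0.192435/546) = 0.018774.
z* = 2.576 at the 99% level.
ME = 2.576·0.018774 = 0.0484.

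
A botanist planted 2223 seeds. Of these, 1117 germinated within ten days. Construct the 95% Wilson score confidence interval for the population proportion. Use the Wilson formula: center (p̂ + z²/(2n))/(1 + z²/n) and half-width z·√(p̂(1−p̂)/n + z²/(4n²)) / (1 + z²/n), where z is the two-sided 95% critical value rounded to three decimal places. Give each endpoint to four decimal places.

Here p̂ = 1117/2223 = 0.50247 and z = 1.960 (z² = 3.841600).
1 + z²/n = 1.001728.
Center = (0.50247 + 0.000864)/1.001728 = 0.50247.
Radicand: p̂(1−p̂)/n + z²/(4n²) = 0.000112458 + 0.000000194 = 0.000112652.
Half-width = 1.960·√0.000112652/1.001728 = 0.02077.
Interval: 0.50247 ± 0.02077 → (0.4817, 0.5232).

(0.4817, 0.5232)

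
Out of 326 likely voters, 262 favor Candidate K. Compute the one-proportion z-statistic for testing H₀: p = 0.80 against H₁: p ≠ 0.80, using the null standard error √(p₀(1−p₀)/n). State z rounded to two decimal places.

z = 0.17

The sample proportion is 262/326 = 0.80368.
Null standard error: √(0.80·0.20/326) = √0.000490798 = 0.022154.
z = (p̂ − p₀)/SE = (0.80368 − 0.80)/0.022154 = 0.17.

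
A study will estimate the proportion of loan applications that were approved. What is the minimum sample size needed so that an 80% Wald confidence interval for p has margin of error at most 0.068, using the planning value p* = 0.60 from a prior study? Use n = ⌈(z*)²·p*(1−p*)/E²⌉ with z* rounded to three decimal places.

The 80% critical value is z* = 1.282.
p*(1−p*) = 0.2400.
(z*)²·p*(1−p*)/E² = 1.643524·0.2400/0.004624 = 85.304.
⌈85.304⌉ = 86.

n = 86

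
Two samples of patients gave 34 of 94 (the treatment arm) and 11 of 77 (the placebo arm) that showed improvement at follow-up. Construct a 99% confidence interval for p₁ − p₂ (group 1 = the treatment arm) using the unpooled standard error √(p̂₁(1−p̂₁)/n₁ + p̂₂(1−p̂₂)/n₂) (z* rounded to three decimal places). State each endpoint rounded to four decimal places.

(0.0550, 0.3827)

p̂₁ = 0.36170, p̂₂ = 0.14286, so the observed difference is 0.21884.
Unpooled SE = √(p̂₁(1−p̂₁)/n₁ + p̂₂(1−p̂₂)/n₂) = √(0.002456103 + 0.001590246) = 0.063611.
For 99% confidence, z* = 2.576. Margin = 2.576·0.063611 = 0.16386.
CI: 0.21884 ± 0.16386 = (0.0550, 0.3827).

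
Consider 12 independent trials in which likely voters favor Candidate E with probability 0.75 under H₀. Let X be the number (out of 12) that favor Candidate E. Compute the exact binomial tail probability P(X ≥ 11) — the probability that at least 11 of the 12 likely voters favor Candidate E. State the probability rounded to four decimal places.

P = 0.1584

X is binomial with n = 12 and p = 0.75.
P(X ≥ 11) = C(12,11)·0.75^11·0.25^1 + C(12,12)·0.75^12·0.25^0.
= 0.126705 + 0.031676 = 0.1584.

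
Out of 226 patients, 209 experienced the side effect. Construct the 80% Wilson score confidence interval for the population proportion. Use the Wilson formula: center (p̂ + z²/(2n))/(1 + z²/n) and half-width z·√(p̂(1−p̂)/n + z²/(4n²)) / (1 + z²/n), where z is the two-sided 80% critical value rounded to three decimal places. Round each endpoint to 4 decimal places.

(0.8991, 0.9443)

Here p̂ = 209/226 = 0.92478 and z = 1.282 (z² = 1.643524).
1 + z²/n = 1.007272.
Adjusted center: (0.92478 + z²/(2n))/1.007272 = 0.92171.
Radicand: p̂(1−p̂)/n + z²/(4n²) = 0.000307801 + 0.000008045 = 0.000315846.
Half-width = 1.282·√0.000315846/1.007272 = 0.02262.
So the interval runs from 0.8991 to 0.9443.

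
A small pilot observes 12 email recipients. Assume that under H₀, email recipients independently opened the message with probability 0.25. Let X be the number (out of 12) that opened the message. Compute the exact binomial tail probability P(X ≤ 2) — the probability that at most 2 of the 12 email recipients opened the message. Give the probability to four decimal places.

X is binomial with n = 12 and p = 0.25.
P(X ≤ 2) = C(12,0)·0.25^0·0.75^12 + C(12,1)·0.25^1·0.75^11 + C(12,2)·0.25^2·0.75^10.
= 0.031676 + 0.126705 + 0.232293 = 0.3907.

P = 0.3907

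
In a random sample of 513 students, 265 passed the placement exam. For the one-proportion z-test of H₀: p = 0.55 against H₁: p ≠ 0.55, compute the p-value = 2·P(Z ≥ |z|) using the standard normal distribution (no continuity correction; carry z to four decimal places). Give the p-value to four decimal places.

The sample proportion is 265/513 = 0.51657.
Null standard error: √(0.55·0.45/513) = √0.000482456 = 0.021965.
Test statistic (full precision, shown to 4 dp): z = (265/513 − 0.55)/SE₀ ≈ -1.5220.
p-value = 2·P(Z ≥ |z|) with z = -1.5220 → 0.1280.

p-value = 0.1280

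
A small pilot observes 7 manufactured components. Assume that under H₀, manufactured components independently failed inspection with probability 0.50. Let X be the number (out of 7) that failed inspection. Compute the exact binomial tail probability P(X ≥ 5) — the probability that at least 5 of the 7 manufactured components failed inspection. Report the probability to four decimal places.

P = 0.2266

X ~ Binomial(n=7, p=0.50).
P(X ≥ 5) = C(7,5)·0.50^5·0.50^2 + C(7,6)·0.50^6·0.50^1 + C(7,7)·0.50^7·0.50^0.
= 0.164062 + 0.054688 + 0.007812 = 0.2266.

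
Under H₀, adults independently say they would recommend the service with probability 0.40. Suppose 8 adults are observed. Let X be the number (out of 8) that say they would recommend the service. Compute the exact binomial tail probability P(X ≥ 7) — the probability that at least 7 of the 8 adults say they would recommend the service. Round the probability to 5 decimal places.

X is binomial with n = 8 and p = 0.40.
P(X ≥ 7) = C(8,7)·0.40^7·0.60^1 + C(8,8)·0.40^8·0.60^0.
= 0.007864 + 0.000655 = 0.00852.

P = 0.00852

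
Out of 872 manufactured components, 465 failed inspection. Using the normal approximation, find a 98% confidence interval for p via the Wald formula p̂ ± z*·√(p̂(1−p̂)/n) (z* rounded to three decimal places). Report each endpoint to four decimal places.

(0.4940, 0.5726)

p̂ = 465/872 = 0.53326.
SE(p̂) = √(0.53326·0.46674/872) = 0.016895.
The 98% critical value is z* = 2.326.
Margin of error: 2.326 × 0.016895 = 0.03930.
So the interval runs from 0.4940 to 0.5726.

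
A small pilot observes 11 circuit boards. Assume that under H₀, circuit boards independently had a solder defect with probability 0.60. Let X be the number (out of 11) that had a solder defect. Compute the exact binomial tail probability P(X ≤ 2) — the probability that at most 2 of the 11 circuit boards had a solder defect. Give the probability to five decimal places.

P = 0.00592

X is binomial with n = 11 and p = 0.60.
P(X ≤ 2) = C(11,0)·0.60^0·0.40^11 + C(11,1)·0.60^1·0.40^10 + C(11,2)·0.60^2·0.40^9.
= 0.000042 + 0.000692 + 0.005190 = 0.00592.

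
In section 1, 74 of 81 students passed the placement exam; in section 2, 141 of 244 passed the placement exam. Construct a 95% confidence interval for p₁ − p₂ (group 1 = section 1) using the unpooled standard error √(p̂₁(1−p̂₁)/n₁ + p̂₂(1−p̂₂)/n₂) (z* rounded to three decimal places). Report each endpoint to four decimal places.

(0.2486, 0.4228)

p̂₁ = 74/81 = 0.91358, p̂₂ = 141/244 = 0.57787; p̂₁ − p̂₂ = 0.33571.
Unpooled SE = √(p̂₁(1−p̂₁)/n₁ + p̂₂(1−p̂₂)/n₂) = √(0.000974708 + 0.000999740) = 0.044435.
For 95% confidence, z* = 1.960. Margin = 1.960·0.044435 = 0.08709.
CI: 0.33571 ± 0.08709 = (0.2486, 0.4228).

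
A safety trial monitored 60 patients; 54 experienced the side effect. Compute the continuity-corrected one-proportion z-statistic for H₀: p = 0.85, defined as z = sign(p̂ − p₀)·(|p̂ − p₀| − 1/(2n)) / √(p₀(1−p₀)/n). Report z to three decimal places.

z = 0.904

With x = 54 successes in n = 60, p̂ = 0.90000. p̂ − p₀ = 0.050000.
1/(2n) = 0.008333.
Corrected numerator: |0.050000| − 0.008333 = 0.041667.
Null standard error: √(0.85·0.15/60) = √0.002125000 = 0.046098.
z = (+)0.041667/0.046098 = 0.904.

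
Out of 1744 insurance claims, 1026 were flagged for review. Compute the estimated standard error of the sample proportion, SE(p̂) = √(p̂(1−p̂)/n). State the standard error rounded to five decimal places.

Sample proportion p̂ = 1026/1744 = 0.58830.
p̂(1−p̂) = 0.242203.
SE = √(0.242203/1744) = 0.01178.

SE = 0.01178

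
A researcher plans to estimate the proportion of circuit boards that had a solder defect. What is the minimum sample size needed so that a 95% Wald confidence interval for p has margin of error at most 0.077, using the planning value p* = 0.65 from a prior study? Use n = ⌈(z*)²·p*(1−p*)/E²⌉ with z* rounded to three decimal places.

For 95% confidence, z* = 1.960.
p*(1−p*) = 0.65·0.35 = 0.2275.
Required n before rounding: 3.841600 × 0.2275 / 0.077² = 147.405.
Rounding up, n = 148.

n = 148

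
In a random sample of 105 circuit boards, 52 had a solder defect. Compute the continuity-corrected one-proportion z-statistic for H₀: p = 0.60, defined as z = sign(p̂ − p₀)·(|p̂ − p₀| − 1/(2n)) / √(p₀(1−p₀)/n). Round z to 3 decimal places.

With x = 52 successes in n = 105, p̂ = 0.49524. p̂ − p₀ = -0.104762.
Continuity correction 1/(2n) = 1/210 = 0.004762.
Corrected numerator: |-0.104762| − 0.004762 = 0.100000.
Null standard error: √(0.60·0.40/105) = √0.002285714 = 0.047809.
z = (−)0.100000/0.047809 = -2.092.

z = -2.092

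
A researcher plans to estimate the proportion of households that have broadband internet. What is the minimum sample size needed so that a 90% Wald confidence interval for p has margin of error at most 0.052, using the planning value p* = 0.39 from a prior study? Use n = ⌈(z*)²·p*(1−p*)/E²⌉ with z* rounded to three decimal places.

For 90% confidence, z* = 1.645.
p*(1−p*) = 0.39·0.61 = 0.2379.
(z*)²·p*(1−p*)/E² = 2.706025·0.2379/0.002704 = 238.078.
⌈238.078⌉ = 239.

n = 239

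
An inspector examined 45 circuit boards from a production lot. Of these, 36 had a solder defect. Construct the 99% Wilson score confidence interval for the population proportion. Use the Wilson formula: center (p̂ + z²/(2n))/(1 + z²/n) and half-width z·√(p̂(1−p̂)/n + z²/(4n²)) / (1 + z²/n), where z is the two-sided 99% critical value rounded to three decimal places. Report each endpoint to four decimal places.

(0.6130, 0.9099)

p̂ = 36/45 = 0.80000; z = 2.576, so z² = 6.635776.
Denominator 1 + z²/n = 1 + 6.635776/45 = 1.147462.
Center = (0.80000 + 0.073731)/1.147462 = 0.76145.
Radicand: p̂(1−p̂)/n + z²/(4n²) = 0.003555556 + 0.000819232 = 0.004374788.
Half-width = z·√(radicand)/denom = 2.576·0.066142/1.147462 = 0.14849.
Interval: 0.76145 ± 0.14849 → (0.6130, 0.9099).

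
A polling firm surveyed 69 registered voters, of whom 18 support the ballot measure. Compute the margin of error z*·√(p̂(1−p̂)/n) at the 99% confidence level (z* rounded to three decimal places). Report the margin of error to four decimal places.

p̂ = 18/69 = 0.26087.
SE = √(p̂(1−p̂)/n) = √(0.192817/69) = 0.052863.
For 99% confidence, z* = 2.576.
ME = 2.576·0.052863 = 0.1362.

ME = 0.1362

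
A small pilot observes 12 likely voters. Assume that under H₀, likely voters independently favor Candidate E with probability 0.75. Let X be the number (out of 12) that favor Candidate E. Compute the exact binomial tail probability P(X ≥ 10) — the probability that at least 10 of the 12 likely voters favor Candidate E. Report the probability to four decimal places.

X ~ Binomial(n=12, p=0.75).
P(X ≥ 10) = C(12,10)·0.75^10·0.25^2 + C(12,11)·0.75^11·0.25^1 + C(12,12)·0.75^12·0.25^0.
= 0.232293 + 0.126705 + 0.031676 = 0.3907.

P = 0.3907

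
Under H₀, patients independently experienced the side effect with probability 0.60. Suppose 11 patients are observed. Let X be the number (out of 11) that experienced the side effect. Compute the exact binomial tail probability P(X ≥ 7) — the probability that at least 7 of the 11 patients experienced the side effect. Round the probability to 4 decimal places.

X ~ Binomial(n=11, p=0.60).
P(X ≥ 7) = Σ_{j=7}^{11} C(11,j)·0.60^j·0.40^{11−j}.
= 0.236490 + 0.177367 + 0.088684 + 0.026605 + 0.003628 = 0.5328.

P = 0.5328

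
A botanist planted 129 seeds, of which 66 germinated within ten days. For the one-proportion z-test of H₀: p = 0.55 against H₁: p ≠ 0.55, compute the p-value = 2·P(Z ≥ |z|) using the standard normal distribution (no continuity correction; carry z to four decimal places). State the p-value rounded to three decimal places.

p̂ = 66/129 = 0.51163.
SE₀ = √(0.55·0.45/129) = 0.043802.
Test statistic (full precision, shown to 4 dp): z = (66/129 − 0.55)/SE₀ ≈ -0.8760.
From the standard normal, 2·P(Z ≥ |z|) = 0.381.

p-value = 0.381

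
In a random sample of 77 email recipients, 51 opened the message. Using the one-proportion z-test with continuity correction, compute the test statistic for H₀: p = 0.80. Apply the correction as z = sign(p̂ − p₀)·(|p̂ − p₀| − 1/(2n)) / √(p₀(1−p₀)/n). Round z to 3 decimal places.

With x = 51 successes in n = 77, p̂ = 0.66234. p̂ − p₀ = -0.137662.
1/(2n) = 0.006494.
Corrected numerator: |-0.137662| − 0.006494 = 0.131168.
SE₀ = √(0.80·0.20/77) = 0.045584.
z = −0.131168/0.045584 = -2.878.

z = -2.878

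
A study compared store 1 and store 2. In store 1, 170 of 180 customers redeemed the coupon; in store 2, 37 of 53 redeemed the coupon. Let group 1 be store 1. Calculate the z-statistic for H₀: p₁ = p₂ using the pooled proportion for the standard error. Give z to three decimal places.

z = 5.006

Sample proportions: p̂₁ = 170/180 = 0.94444 and p̂₂ = 37/53 = 0.69811.
Pooled p̂ = (170+37)/(180+53) = 207/233 = 0.88841.
Pooled SE = √[0.0991361·0.02442348] ≈ 0.049206.
z = (p̂₁ − p̂₂)/SE = (0.94444 − 0.69811)/0.049206 = 0.24633/0.049206 = 5.006.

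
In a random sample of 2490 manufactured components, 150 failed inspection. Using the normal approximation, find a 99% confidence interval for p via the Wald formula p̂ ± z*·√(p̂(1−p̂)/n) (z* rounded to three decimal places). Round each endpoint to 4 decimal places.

With x = 150 successes in n = 2490, p̂ = 0.06024.
SE(p̂) = √(0.06024·0.93976/2490) = 0.004768.
The 99% critical value is z* = 2.576.
Margin = 2.576·0.004768 = 0.01228.
Interval: 0.06024 ± 0.01228 → (0.0480, 0.0725).

(0.0480, 0.0725)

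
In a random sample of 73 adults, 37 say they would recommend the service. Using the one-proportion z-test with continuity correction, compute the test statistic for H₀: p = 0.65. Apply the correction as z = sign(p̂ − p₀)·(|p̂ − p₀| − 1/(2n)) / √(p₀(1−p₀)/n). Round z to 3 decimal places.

With x = 37 successes in n = 73, p̂ = 0.50685. p̂ − p₀ = -0.143151.
Continuity correction 1/(2n) = 1/146 = 0.006849.
Corrected numerator: |-0.143151| − 0.006849 = 0.136302.
SE₀ = √(0.65·0.35/73) = 0.055825.
z = (−)0.136302/0.055825 = -2.442.

z = -2.442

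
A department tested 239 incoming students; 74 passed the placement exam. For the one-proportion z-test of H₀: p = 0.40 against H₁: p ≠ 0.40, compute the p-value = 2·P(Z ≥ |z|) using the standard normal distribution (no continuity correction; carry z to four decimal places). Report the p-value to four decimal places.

p̂ = 74/239 = 0.30962.
Under H₀, SE = √(p₀(1−p₀)/n) = √(0.40·0.60/239) = √0.001004184 = 0.031689.
Test statistic (full precision, shown to 4 dp): z = (74/239 − 0.40)/SE₀ ≈ -2.8520.
From the standard normal, 2·P(Z ≥ |z|) = 0.0043.

p-value = 0.0043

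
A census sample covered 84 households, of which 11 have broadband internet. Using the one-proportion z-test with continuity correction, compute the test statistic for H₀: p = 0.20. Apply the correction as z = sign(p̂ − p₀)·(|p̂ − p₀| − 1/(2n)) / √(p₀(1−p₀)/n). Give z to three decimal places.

z = -1.446

The sample proportion is 11/84 = 0.13095. p̂ − p₀ = -0.069048.
Continuity correction 1/(2n) = 1/168 = 0.005952.
Corrected numerator: |-0.069048| − 0.005952 = 0.063096.
Under H₀, SE = √(p₀(1−p₀)/n) = √(0.20·0.80/84) = √0.001904762 = 0.043644.
z = −0.063096/0.043644 = -1.446.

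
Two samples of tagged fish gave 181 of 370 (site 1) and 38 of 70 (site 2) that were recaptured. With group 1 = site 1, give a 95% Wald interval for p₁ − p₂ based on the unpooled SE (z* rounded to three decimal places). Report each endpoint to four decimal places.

(-0.1810, 0.0737)

p̂₁ = 181/370 = 0.48919, p̂₂ = 38/70 = 0.54286; p̂₁ − p̂₂ = -0.05367.
Unpooled SE = √(p̂₁(1−p̂₁)/n₁ + p̂₂(1−p̂₂)/n₂) = √(0.000675360 + 0.003545190) = 0.064966.
z* = 1.960 at the 95% level. Margin = 1.960·0.064966 = 0.12733.
Interval: -0.05367 ± 0.12733 → (-0.1810, 0.0737).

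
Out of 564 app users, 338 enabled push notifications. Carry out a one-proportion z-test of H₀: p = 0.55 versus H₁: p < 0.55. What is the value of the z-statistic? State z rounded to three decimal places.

p̂ = 338/564 = 0.59929.
Null standard error: √(0.55·0.45/564) = √0.000438830 = 0.020948.
Test statistic: z = 0.04929/0.020948 = 2.353.

z = 2.353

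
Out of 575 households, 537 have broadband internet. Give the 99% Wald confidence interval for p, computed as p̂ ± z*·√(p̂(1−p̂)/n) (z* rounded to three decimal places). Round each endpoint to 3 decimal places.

(0.907, 0.961)

p̂ = 537/575 = 0.93391.
SE(p̂) = √(0.93391·0.06609/575) = 0.010360.
z* = 2.576 at the 99% level.
Margin of error: 2.576 × 0.010360 = 0.02669.
Interval: 0.93391 ± 0.02669 → (0.907, 0.961).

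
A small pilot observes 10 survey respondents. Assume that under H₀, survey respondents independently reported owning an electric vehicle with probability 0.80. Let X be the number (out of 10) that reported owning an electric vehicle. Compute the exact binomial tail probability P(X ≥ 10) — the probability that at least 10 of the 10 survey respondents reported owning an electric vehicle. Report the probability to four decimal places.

P = 0.1074

X ~ Binomial(n=10, p=0.80).
P(X ≥ 10) = C(10,10)·0.80^10·0.20^0.
= 0.107374 = 0.1074.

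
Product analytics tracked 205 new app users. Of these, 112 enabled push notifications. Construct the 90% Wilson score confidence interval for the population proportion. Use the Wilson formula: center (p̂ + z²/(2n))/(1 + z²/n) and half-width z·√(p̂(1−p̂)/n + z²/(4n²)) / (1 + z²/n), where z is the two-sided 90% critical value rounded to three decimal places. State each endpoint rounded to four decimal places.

p̂ = 112/205 = 0.54634; z = 1.645, so z² = 2.706025.
1 + z²/n = 1.013200.
Center = (0.54634 + 0.006600)/1.013200 = 0.54574.
Radicand: p̂(1−p̂)/n + z²/(4n²) = 0.001209036 + 0.000016098 = 0.001225134.
Half-width = 1.645·√0.001225134/1.013200 = 0.05683.
CI: 0.54574 ± 0.05683 = (0.4889, 0.6026).

(0.4889, 0.6026)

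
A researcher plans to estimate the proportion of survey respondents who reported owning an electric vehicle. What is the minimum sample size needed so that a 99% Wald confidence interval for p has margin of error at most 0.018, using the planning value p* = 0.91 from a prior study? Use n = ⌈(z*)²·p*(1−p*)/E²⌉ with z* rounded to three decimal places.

n = 1678

z* = 2.576 at the 99% level.
p*(1−p*) = 0.0819.
Required n before rounding: 6.635776 × 0.0819 / 0.018² = 1677.377.
Rounding up, n = 1678.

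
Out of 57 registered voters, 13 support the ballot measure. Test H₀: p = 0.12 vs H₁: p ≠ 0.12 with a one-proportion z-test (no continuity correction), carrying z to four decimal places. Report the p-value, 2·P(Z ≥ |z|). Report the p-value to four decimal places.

With x = 13 successes in n = 57, p̂ = 0.22807.
SE₀ = √(0.12·0.88/57) = 0.043042.
Test statistic (full precision, shown to 4 dp): z = (13/57 − 0.12)/SE₀ ≈ 2.5108.
From the standard normal, 2·P(Z ≥ |z|) = 0.0120.

p-value = 0.0120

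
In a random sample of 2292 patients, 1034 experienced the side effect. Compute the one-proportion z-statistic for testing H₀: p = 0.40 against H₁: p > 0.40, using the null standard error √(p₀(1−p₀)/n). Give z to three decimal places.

z = 4.997

Sample proportion p̂ = 1034/2292 = 0.45113.
SE₀ = √(0.40·0.60/2292) = 0.010233.
Test statistic: z = 0.05113/0.010233 = 4.997.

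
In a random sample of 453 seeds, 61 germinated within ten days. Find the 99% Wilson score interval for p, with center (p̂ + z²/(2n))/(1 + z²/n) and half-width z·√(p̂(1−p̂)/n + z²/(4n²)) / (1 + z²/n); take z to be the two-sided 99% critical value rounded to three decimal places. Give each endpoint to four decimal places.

p̂ = 61/453 = 0.13466; z = 2.576, so z² = 6.635776.
1 + z²/n = 1.014649.
Adjusted center: (0.13466 + z²/(2n))/1.014649 = 0.13993.
Radicand: p̂(1−p̂)/n + z²/(4n²) = 0.000257230 + 0.000008084 = 0.000265314.
Half-width = z·√(radicand)/denom = 2.576·0.016288/1.014649 = 0.04135.
Interval: 0.13993 ± 0.04135 → (0.0986, 0.1813).

(0.0986, 0.1813)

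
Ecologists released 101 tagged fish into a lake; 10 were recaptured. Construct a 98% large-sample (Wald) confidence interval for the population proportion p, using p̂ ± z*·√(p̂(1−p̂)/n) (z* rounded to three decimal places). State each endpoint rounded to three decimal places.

The sample proportion is 10/101 = 0.09901.
SE(p̂) = √(0.09901·0.90099/101) = 0.029719.
z* = 2.326 at the 98% level.
Margin of error: 2.326 × 0.029719 = 0.06913.
CI: 0.09901 ± 0.06913 = (0.030, 0.168).

(0.030, 0.168)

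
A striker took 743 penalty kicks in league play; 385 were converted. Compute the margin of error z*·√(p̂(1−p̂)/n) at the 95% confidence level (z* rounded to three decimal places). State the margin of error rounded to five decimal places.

Sample proportion p̂ = 385/743 = 0.51817.
Standard error of p̂: √(0.249670/743) = √0.000336029 = 0.018331.
For 95% confidence, z* = 1.960.
Margin of error = z*·SE = 1.960 × 0.018331 = 0.03593.

ME = 0.03593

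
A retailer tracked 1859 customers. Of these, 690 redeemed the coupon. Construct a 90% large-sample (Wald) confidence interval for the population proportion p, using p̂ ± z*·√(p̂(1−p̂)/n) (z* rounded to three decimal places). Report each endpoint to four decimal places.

(0.3527, 0.3896)

p̂ = 690/1859 = 0.37117.
SE = √(p̂(1−p̂)/n) = √(0.233402/1859) = 0.011205.
The 90% critical value is z* = 1.645.
Margin = 1.645·0.011205 = 0.01843.
CI: 0.37117 ± 0.01843 = (0.3527, 0.3896).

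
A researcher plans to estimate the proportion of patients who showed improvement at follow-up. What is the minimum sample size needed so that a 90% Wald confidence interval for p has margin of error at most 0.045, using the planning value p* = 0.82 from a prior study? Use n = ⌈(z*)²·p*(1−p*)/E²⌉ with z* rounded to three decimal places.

n = 198

z* = 1.645 at the 90% level.
p*(1−p*) = 0.1476.
(z*)²·p*(1−p*)/E² = 2.706025·0.1476/0.002025 = 197.239.
Rounding up, n = 198.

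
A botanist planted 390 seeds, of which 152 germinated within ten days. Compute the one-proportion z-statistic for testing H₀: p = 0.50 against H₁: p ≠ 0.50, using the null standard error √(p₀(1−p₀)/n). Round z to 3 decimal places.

z = -4.355

p̂ = 152/390 = 0.38974.
Null standard error: √(0.50·0.50/390) = √0.000641026 = 0.025318.
z = (0.38974 − 0.50)/0.025318 = -0.11026/0.025318 = -4.355.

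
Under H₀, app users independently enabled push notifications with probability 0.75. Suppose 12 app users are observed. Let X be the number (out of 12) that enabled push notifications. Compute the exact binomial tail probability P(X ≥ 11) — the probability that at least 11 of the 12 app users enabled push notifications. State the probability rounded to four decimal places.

X ~ Binomial(n=12, p=0.75).
P(X ≥ 11) = C(12,11)·0.75^11·0.25^1 + C(12,12)·0.75^12·0.25^0.
= 0.126705 + 0.031676 = 0.1584.

P = 0.1584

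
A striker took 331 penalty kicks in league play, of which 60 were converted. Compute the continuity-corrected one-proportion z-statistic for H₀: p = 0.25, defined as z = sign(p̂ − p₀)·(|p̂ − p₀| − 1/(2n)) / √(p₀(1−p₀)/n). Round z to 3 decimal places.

The sample proportion is 60/331 = 0.18127. p̂ − p₀ = -0.068731.
1/(2n) = 0.001511.
Corrected numerator: |-0.068731| − 0.001511 = 0.067220.
SE₀ = √(0.25·0.75/331) = 0.023801.
z = −0.067220/0.023801 = -2.824.

z = -2.824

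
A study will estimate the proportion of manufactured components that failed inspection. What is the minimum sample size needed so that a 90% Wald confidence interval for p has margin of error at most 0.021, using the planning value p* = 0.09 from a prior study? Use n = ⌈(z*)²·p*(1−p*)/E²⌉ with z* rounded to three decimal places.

z* = 1.645 at the 90% level.
p*(1−p*) = 0.0819.
(z*)²·p*(1−p*)/E² = 2.706025·0.0819/0.000441 = 502.547.
Rounding up, n = 503.

n = 503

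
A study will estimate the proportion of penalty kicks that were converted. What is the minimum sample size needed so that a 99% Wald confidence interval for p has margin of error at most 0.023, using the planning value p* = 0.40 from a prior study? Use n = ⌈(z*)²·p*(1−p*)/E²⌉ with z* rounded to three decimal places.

n = 3011

z* = 2.576 at the 99% level.
p*(1−p*) = 0.40·0.60 = 0.2400.
(z*)²·p*(1−p*)/E² = 6.635776·0.2400/0.000529 = 3010.560.
Rounding up, n = 3011.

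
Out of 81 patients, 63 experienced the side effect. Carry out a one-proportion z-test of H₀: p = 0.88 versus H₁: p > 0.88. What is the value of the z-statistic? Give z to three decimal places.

z = -2.831

p̂ = 63/81 = 0.77778.
Null standard error: √(0.88·0.12/81) = √0.001303704 = 0.036107.
Test statistic: z = -0.10222/0.036107 = -2.831.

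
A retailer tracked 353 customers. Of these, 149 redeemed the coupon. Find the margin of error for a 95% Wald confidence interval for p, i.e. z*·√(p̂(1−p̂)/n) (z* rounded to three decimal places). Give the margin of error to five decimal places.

ME = 0.05152

With x = 149 successes in n = 353, p̂ = 0.42210.
Standard error of p̂: √(0.243931/353) = √0.000691023 = 0.026287.
The 95% critical value is z* = 1.960.
ME = 1.960·0.026287 = 0.05152.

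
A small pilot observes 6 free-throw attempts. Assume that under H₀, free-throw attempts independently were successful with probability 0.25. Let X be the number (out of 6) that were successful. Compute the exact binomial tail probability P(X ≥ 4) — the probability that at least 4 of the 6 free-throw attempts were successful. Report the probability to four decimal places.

P = 0.0376

X ~ Binomial(n=6, p=0.25).
P(X ≥ 4) = C(6,4)·0.25^4·0.75^2 + C(6,5)·0.25^5·0.75^1 + C(6,6)·0.25^6·0.75^0.
= 0.032959 + 0.004395 + 0.000244 = 0.0376.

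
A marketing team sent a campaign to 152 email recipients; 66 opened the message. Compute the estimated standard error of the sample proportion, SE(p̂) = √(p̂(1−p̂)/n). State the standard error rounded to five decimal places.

SE = 0.04020

p̂ = 66/152 = 0.43421.
p̂(1−p̂) = 0.245672.
SE = √(0.245672/152) = 0.04020.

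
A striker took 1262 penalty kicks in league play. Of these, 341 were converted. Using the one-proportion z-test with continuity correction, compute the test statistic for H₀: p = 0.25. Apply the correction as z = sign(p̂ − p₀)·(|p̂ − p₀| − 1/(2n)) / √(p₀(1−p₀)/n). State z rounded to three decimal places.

z = 1.625

Sample proportion p̂ = 341/1262 = 0.27021. p̂ − p₀ = 0.020206.
Continuity correction 1/(2n) = 1/2524 = 0.000396.
Corrected numerator: |0.020206| − 0.000396 = 0.019810.
Under H₀, SE = √(p₀(1−p₀)/n) = √(0.25·0.75/1262) = √0.000148574 = 0.012189.
z = +0.019810/0.012189 = 1.625.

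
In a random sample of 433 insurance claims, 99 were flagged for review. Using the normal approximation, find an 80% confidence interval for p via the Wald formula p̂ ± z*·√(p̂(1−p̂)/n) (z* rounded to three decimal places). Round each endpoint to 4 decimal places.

(0.2028, 0.2545)

With x = 99 successes in n = 433, p̂ = 0.22864.
SE = √(p̂(1−p̂)/n) = √(0.176362/433) = 0.020182.
z* = 1.282 at the 80% level.
Margin = 1.282·0.020182 = 0.02587.
So the interval runs from 0.2028 to 0.2545.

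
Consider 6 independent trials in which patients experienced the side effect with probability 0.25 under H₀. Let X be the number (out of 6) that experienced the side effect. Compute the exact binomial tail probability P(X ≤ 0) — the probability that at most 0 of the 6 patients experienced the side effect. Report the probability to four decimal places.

P = 0.1780

X is binomial with n = 6 and p = 0.25.
P(X ≤ 0) = C(6,0)·0.25^0·0.75^6.
= 0.177979 = 0.1780.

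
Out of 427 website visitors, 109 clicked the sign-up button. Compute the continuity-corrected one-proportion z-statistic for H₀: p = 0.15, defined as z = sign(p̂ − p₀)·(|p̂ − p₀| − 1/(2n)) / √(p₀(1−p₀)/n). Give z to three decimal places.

With x = 109 successes in n = 427, p̂ = 0.25527. p̂ − p₀ = 0.105269.
Continuity correction 1/(2n) = 1/854 = 0.001171.
Corrected numerator: |0.105269| − 0.001171 = 0.104098.
SE₀ = √(0.15·0.85/427) = 0.017280.
z = (+)0.104098/0.017280 = 6.024.

z = 6.024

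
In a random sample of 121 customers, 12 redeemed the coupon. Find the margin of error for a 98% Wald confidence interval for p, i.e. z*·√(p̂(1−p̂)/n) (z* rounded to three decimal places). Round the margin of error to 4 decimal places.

With x = 12 successes in n = 121, p̂ = 0.09917.
SE(p̂) = √(0.09917·0.90083/121) = 0.027172.
z* = 2.326 at the 98% level.
So ME = 0.0632.

ME = 0.0632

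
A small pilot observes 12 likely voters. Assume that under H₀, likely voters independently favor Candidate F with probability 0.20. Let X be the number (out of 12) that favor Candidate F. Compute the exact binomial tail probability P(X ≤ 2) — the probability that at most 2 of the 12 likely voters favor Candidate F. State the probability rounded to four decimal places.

P = 0.5583

X is binomial with n = 12 and p = 0.20.
P(X ≤ 2) = C(12,0)·0.20^0·0.80^12 + C(12,1)·0.20^1·0.80^11 + C(12,2)·0.20^2·0.80^10.
= 0.068719 + 0.206158 + 0.283468 = 0.5583.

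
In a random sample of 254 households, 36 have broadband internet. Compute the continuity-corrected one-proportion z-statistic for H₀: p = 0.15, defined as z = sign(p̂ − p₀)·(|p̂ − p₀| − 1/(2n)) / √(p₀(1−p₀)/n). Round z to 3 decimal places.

p̂ = 36/254 = 0.14173. p̂ − p₀ = -0.008268.
Continuity correction 1/(2n) = 1/508 = 0.001969.
Corrected numerator: |-0.008268| − 0.001969 = 0.006299.
Null standard error: √(0.15·0.85/254) = √0.000501969 = 0.022405.
z = (−)0.006299/0.022405 = -0.281.

z = -0.281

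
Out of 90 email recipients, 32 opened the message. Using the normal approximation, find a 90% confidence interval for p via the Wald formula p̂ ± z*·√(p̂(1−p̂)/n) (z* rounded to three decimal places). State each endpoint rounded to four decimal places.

The sample proportion is 32/90 = 0.35556.
Standard error of p̂: √(0.229136/90) = √0.002545953 = 0.050457.
z* = 1.645 at the 90% level.
Margin of error: 1.645 × 0.050457 = 0.08300.
So the interval runs from 0.2726 to 0.4386.

(0.2726, 0.4386)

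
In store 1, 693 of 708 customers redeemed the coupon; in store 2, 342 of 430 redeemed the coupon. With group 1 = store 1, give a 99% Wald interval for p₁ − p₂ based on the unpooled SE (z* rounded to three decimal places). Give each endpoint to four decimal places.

p̂₁ = 0.97881, p̂₂ = 0.79535, so the observed difference is 0.18346.
Unpooled SE = √(p̂₁(1−p̂₁)/n₁ + p̂₂(1−p̂₂)/n₂) = √(0.000029290 + 0.000378533) = 0.020195.
The 99% critical value is z* = 2.576. Margin of error = 0.05202.
So the interval runs from 0.1314 to 0.2355.

(0.1314, 0.2355)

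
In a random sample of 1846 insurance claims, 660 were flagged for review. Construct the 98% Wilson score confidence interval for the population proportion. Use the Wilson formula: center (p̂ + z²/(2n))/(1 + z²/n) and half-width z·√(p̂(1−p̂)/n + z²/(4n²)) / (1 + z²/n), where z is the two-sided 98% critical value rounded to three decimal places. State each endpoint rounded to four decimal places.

p̂ = 660/1846 = 0.35753; z = 2.326, so z² = 5.410276.
1 + z²/n = 1.002931.
Center = (0.35753 + 0.001465)/1.002931 = 0.35795.
Radicand: p̂(1−p̂)/n + z²/(4n²) = 0.000124432 + 0.000000397 = 0.000124829.
Half-width = z·√(radicand)/denom = 2.326·0.011173/1.002931 = 0.02591.
CI: 0.35795 ± 0.02591 = (0.3320, 0.3839).

(0.3320, 0.3839)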